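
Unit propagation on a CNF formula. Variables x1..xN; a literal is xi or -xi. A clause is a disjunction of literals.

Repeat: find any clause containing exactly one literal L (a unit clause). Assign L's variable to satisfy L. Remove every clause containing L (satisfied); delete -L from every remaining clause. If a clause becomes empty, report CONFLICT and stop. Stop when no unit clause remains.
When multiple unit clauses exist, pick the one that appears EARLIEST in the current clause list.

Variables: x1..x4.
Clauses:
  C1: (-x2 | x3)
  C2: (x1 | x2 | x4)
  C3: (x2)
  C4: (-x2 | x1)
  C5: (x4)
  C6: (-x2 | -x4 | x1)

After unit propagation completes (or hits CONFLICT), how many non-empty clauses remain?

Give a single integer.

Answer: 0

Derivation:
unit clause [2] forces x2=T; simplify:
  drop -2 from [-2, 3] -> [3]
  drop -2 from [-2, 1] -> [1]
  drop -2 from [-2, -4, 1] -> [-4, 1]
  satisfied 2 clause(s); 4 remain; assigned so far: [2]
unit clause [3] forces x3=T; simplify:
  satisfied 1 clause(s); 3 remain; assigned so far: [2, 3]
unit clause [1] forces x1=T; simplify:
  satisfied 2 clause(s); 1 remain; assigned so far: [1, 2, 3]
unit clause [4] forces x4=T; simplify:
  satisfied 1 clause(s); 0 remain; assigned so far: [1, 2, 3, 4]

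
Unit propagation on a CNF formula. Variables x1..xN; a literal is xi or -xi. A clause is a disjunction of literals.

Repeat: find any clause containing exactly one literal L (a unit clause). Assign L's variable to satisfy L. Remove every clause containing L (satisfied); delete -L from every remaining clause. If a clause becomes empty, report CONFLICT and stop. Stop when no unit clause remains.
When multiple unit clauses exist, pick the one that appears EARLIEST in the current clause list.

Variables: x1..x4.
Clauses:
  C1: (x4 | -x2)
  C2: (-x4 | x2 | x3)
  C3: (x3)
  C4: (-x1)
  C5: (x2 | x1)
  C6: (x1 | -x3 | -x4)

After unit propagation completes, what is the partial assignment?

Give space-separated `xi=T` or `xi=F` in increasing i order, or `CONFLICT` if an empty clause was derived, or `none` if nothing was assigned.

Answer: CONFLICT

Derivation:
unit clause [3] forces x3=T; simplify:
  drop -3 from [1, -3, -4] -> [1, -4]
  satisfied 2 clause(s); 4 remain; assigned so far: [3]
unit clause [-1] forces x1=F; simplify:
  drop 1 from [2, 1] -> [2]
  drop 1 from [1, -4] -> [-4]
  satisfied 1 clause(s); 3 remain; assigned so far: [1, 3]
unit clause [2] forces x2=T; simplify:
  drop -2 from [4, -2] -> [4]
  satisfied 1 clause(s); 2 remain; assigned so far: [1, 2, 3]
unit clause [4] forces x4=T; simplify:
  drop -4 from [-4] -> [] (empty!)
  satisfied 1 clause(s); 1 remain; assigned so far: [1, 2, 3, 4]
CONFLICT (empty clause)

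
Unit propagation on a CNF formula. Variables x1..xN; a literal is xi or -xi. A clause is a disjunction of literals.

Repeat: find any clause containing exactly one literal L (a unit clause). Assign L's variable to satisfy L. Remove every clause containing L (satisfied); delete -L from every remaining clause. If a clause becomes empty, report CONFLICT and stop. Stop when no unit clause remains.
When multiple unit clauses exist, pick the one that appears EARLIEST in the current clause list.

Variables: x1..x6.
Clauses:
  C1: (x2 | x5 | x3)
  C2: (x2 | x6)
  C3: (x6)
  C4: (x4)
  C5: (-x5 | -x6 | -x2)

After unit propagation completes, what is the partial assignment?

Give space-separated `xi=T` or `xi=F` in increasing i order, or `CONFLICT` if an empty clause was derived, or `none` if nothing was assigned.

Answer: x4=T x6=T

Derivation:
unit clause [6] forces x6=T; simplify:
  drop -6 from [-5, -6, -2] -> [-5, -2]
  satisfied 2 clause(s); 3 remain; assigned so far: [6]
unit clause [4] forces x4=T; simplify:
  satisfied 1 clause(s); 2 remain; assigned so far: [4, 6]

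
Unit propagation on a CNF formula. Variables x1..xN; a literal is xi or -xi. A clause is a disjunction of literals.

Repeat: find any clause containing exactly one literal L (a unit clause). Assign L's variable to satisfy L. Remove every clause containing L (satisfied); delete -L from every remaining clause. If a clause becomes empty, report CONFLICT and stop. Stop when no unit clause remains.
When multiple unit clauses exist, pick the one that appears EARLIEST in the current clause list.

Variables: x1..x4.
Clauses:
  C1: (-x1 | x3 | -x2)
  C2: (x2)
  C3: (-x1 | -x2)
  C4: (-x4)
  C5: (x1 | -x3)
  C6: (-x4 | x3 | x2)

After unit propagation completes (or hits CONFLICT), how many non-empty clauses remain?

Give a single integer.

unit clause [2] forces x2=T; simplify:
  drop -2 from [-1, 3, -2] -> [-1, 3]
  drop -2 from [-1, -2] -> [-1]
  satisfied 2 clause(s); 4 remain; assigned so far: [2]
unit clause [-1] forces x1=F; simplify:
  drop 1 from [1, -3] -> [-3]
  satisfied 2 clause(s); 2 remain; assigned so far: [1, 2]
unit clause [-4] forces x4=F; simplify:
  satisfied 1 clause(s); 1 remain; assigned so far: [1, 2, 4]
unit clause [-3] forces x3=F; simplify:
  satisfied 1 clause(s); 0 remain; assigned so far: [1, 2, 3, 4]

Answer: 0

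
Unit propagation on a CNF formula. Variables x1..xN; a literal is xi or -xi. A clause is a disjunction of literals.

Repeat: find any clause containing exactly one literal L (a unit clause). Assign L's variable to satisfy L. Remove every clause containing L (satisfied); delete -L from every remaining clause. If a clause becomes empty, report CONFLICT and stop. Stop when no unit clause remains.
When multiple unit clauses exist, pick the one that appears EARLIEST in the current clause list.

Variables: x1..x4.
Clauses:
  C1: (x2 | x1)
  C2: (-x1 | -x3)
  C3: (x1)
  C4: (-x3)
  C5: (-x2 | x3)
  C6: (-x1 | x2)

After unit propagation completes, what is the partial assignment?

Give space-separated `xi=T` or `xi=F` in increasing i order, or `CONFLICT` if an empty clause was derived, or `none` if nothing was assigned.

Answer: CONFLICT

Derivation:
unit clause [1] forces x1=T; simplify:
  drop -1 from [-1, -3] -> [-3]
  drop -1 from [-1, 2] -> [2]
  satisfied 2 clause(s); 4 remain; assigned so far: [1]
unit clause [-3] forces x3=F; simplify:
  drop 3 from [-2, 3] -> [-2]
  satisfied 2 clause(s); 2 remain; assigned so far: [1, 3]
unit clause [-2] forces x2=F; simplify:
  drop 2 from [2] -> [] (empty!)
  satisfied 1 clause(s); 1 remain; assigned so far: [1, 2, 3]
CONFLICT (empty clause)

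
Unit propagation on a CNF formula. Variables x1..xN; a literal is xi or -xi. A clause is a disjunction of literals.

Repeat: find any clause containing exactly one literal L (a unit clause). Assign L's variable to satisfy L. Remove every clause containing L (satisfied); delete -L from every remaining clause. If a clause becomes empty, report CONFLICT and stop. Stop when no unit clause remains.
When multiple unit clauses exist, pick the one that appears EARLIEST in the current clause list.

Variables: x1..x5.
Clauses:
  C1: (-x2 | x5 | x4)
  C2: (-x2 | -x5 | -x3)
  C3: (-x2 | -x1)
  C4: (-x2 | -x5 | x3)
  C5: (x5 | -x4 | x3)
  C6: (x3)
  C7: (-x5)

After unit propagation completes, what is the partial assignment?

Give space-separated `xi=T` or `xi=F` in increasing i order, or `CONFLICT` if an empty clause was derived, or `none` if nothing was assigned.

unit clause [3] forces x3=T; simplify:
  drop -3 from [-2, -5, -3] -> [-2, -5]
  satisfied 3 clause(s); 4 remain; assigned so far: [3]
unit clause [-5] forces x5=F; simplify:
  drop 5 from [-2, 5, 4] -> [-2, 4]
  satisfied 2 clause(s); 2 remain; assigned so far: [3, 5]

Answer: x3=T x5=F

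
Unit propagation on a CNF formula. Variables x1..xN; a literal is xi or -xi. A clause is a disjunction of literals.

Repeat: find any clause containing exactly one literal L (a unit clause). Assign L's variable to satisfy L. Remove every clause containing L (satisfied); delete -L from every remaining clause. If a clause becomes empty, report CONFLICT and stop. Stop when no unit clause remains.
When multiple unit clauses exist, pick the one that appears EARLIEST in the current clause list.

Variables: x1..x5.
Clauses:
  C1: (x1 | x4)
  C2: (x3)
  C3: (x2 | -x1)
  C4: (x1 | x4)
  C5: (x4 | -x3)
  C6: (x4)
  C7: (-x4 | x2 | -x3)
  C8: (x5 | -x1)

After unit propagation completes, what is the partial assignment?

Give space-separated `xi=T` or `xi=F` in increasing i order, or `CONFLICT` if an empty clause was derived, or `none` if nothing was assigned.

Answer: x2=T x3=T x4=T

Derivation:
unit clause [3] forces x3=T; simplify:
  drop -3 from [4, -3] -> [4]
  drop -3 from [-4, 2, -3] -> [-4, 2]
  satisfied 1 clause(s); 7 remain; assigned so far: [3]
unit clause [4] forces x4=T; simplify:
  drop -4 from [-4, 2] -> [2]
  satisfied 4 clause(s); 3 remain; assigned so far: [3, 4]
unit clause [2] forces x2=T; simplify:
  satisfied 2 clause(s); 1 remain; assigned so far: [2, 3, 4]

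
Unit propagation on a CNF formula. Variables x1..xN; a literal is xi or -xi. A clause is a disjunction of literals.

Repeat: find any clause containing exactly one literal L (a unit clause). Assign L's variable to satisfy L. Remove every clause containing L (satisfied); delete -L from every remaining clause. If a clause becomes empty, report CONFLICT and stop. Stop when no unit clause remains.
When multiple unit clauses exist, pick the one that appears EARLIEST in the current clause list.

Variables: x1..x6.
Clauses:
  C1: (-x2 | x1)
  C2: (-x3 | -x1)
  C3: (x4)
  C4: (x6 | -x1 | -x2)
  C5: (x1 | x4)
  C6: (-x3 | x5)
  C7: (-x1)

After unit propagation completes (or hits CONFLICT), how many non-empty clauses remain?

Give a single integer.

unit clause [4] forces x4=T; simplify:
  satisfied 2 clause(s); 5 remain; assigned so far: [4]
unit clause [-1] forces x1=F; simplify:
  drop 1 from [-2, 1] -> [-2]
  satisfied 3 clause(s); 2 remain; assigned so far: [1, 4]
unit clause [-2] forces x2=F; simplify:
  satisfied 1 clause(s); 1 remain; assigned so far: [1, 2, 4]

Answer: 1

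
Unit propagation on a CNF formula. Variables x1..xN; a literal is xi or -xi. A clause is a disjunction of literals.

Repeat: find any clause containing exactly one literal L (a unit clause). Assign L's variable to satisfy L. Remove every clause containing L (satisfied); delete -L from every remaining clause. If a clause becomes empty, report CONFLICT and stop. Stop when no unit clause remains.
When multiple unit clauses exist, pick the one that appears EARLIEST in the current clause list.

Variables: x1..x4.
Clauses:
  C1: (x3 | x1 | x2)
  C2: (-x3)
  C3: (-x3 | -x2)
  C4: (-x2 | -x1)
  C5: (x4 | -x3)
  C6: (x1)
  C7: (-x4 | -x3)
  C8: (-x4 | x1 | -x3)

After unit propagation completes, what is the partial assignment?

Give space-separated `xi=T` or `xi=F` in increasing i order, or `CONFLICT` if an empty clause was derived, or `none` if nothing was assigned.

unit clause [-3] forces x3=F; simplify:
  drop 3 from [3, 1, 2] -> [1, 2]
  satisfied 5 clause(s); 3 remain; assigned so far: [3]
unit clause [1] forces x1=T; simplify:
  drop -1 from [-2, -1] -> [-2]
  satisfied 2 clause(s); 1 remain; assigned so far: [1, 3]
unit clause [-2] forces x2=F; simplify:
  satisfied 1 clause(s); 0 remain; assigned so far: [1, 2, 3]

Answer: x1=T x2=F x3=F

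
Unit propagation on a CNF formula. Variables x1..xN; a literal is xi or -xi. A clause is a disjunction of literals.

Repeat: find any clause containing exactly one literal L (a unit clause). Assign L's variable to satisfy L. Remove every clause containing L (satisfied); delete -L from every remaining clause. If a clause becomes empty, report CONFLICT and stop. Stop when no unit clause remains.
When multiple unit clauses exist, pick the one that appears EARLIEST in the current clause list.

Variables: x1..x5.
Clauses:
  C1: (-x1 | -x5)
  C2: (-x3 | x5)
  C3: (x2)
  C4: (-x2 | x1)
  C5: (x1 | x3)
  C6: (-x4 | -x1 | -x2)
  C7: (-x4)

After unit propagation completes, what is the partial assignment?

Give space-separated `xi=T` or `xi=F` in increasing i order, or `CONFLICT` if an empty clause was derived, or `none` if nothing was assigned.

Answer: x1=T x2=T x3=F x4=F x5=F

Derivation:
unit clause [2] forces x2=T; simplify:
  drop -2 from [-2, 1] -> [1]
  drop -2 from [-4, -1, -2] -> [-4, -1]
  satisfied 1 clause(s); 6 remain; assigned so far: [2]
unit clause [1] forces x1=T; simplify:
  drop -1 from [-1, -5] -> [-5]
  drop -1 from [-4, -1] -> [-4]
  satisfied 2 clause(s); 4 remain; assigned so far: [1, 2]
unit clause [-5] forces x5=F; simplify:
  drop 5 from [-3, 5] -> [-3]
  satisfied 1 clause(s); 3 remain; assigned so far: [1, 2, 5]
unit clause [-3] forces x3=F; simplify:
  satisfied 1 clause(s); 2 remain; assigned so far: [1, 2, 3, 5]
unit clause [-4] forces x4=F; simplify:
  satisfied 2 clause(s); 0 remain; assigned so far: [1, 2, 3, 4, 5]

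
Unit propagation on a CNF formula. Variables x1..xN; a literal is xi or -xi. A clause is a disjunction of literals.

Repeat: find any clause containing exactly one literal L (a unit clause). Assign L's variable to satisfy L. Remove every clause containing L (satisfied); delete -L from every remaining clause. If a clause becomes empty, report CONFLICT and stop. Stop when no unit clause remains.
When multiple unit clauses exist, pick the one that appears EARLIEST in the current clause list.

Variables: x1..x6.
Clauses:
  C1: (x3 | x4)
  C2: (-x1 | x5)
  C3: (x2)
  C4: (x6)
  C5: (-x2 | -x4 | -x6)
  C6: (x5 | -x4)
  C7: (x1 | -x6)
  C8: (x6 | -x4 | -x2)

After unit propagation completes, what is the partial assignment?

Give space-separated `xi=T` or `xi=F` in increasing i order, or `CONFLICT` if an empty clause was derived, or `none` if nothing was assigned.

Answer: x1=T x2=T x3=T x4=F x5=T x6=T

Derivation:
unit clause [2] forces x2=T; simplify:
  drop -2 from [-2, -4, -6] -> [-4, -6]
  drop -2 from [6, -4, -2] -> [6, -4]
  satisfied 1 clause(s); 7 remain; assigned so far: [2]
unit clause [6] forces x6=T; simplify:
  drop -6 from [-4, -6] -> [-4]
  drop -6 from [1, -6] -> [1]
  satisfied 2 clause(s); 5 remain; assigned so far: [2, 6]
unit clause [-4] forces x4=F; simplify:
  drop 4 from [3, 4] -> [3]
  satisfied 2 clause(s); 3 remain; assigned so far: [2, 4, 6]
unit clause [3] forces x3=T; simplify:
  satisfied 1 clause(s); 2 remain; assigned so far: [2, 3, 4, 6]
unit clause [1] forces x1=T; simplify:
  drop -1 from [-1, 5] -> [5]
  satisfied 1 clause(s); 1 remain; assigned so far: [1, 2, 3, 4, 6]
unit clause [5] forces x5=T; simplify:
  satisfied 1 clause(s); 0 remain; assigned so far: [1, 2, 3, 4, 5, 6]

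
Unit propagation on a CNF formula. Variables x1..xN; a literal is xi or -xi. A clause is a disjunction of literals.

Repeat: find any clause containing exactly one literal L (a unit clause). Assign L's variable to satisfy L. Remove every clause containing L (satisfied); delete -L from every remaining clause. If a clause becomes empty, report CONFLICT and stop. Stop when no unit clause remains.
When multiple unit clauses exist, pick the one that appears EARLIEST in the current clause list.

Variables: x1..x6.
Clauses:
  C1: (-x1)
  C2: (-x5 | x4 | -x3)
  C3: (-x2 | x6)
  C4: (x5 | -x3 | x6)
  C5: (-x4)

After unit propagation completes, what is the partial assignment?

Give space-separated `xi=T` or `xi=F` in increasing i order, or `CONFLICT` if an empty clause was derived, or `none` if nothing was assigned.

unit clause [-1] forces x1=F; simplify:
  satisfied 1 clause(s); 4 remain; assigned so far: [1]
unit clause [-4] forces x4=F; simplify:
  drop 4 from [-5, 4, -3] -> [-5, -3]
  satisfied 1 clause(s); 3 remain; assigned so far: [1, 4]

Answer: x1=F x4=F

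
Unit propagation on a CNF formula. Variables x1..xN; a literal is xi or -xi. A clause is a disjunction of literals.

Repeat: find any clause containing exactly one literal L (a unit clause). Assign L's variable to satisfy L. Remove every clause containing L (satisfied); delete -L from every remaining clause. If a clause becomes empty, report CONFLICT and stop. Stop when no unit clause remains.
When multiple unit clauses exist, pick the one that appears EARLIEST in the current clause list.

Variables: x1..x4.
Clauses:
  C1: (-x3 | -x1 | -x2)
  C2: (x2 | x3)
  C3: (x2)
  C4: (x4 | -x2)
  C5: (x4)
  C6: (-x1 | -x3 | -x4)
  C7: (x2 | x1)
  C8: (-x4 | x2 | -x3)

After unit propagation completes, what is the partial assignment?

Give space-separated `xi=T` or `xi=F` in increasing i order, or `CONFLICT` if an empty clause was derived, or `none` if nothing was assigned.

Answer: x2=T x4=T

Derivation:
unit clause [2] forces x2=T; simplify:
  drop -2 from [-3, -1, -2] -> [-3, -1]
  drop -2 from [4, -2] -> [4]
  satisfied 4 clause(s); 4 remain; assigned so far: [2]
unit clause [4] forces x4=T; simplify:
  drop -4 from [-1, -3, -4] -> [-1, -3]
  satisfied 2 clause(s); 2 remain; assigned so far: [2, 4]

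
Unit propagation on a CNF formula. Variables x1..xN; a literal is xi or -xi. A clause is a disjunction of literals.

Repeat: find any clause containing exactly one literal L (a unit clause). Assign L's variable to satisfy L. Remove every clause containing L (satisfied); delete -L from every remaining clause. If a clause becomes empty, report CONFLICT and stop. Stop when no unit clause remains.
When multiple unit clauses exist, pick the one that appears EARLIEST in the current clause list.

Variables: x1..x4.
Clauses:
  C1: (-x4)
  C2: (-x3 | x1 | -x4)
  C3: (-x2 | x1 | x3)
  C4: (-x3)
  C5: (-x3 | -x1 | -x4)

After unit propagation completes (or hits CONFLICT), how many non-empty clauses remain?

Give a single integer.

Answer: 1

Derivation:
unit clause [-4] forces x4=F; simplify:
  satisfied 3 clause(s); 2 remain; assigned so far: [4]
unit clause [-3] forces x3=F; simplify:
  drop 3 from [-2, 1, 3] -> [-2, 1]
  satisfied 1 clause(s); 1 remain; assigned so far: [3, 4]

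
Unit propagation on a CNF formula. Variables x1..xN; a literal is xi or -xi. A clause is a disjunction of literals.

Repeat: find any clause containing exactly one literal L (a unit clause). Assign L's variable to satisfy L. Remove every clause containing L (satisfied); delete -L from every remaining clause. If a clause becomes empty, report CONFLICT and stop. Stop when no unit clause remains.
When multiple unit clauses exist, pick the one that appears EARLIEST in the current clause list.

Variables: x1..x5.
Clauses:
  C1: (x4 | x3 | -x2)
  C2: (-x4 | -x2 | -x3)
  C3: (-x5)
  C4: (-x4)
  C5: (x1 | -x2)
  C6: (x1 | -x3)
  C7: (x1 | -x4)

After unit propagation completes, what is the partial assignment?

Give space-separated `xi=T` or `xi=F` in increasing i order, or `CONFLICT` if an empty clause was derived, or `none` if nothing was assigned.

Answer: x4=F x5=F

Derivation:
unit clause [-5] forces x5=F; simplify:
  satisfied 1 clause(s); 6 remain; assigned so far: [5]
unit clause [-4] forces x4=F; simplify:
  drop 4 from [4, 3, -2] -> [3, -2]
  satisfied 3 clause(s); 3 remain; assigned so far: [4, 5]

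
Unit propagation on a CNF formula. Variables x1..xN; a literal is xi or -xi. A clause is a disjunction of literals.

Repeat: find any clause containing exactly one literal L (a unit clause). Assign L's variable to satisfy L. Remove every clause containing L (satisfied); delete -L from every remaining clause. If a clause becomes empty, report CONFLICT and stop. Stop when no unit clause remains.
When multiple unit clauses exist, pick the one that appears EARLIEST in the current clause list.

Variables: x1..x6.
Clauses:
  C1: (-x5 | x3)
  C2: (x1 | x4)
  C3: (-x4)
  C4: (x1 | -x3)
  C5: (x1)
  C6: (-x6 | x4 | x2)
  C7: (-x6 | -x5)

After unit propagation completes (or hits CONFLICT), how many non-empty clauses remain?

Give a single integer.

unit clause [-4] forces x4=F; simplify:
  drop 4 from [1, 4] -> [1]
  drop 4 from [-6, 4, 2] -> [-6, 2]
  satisfied 1 clause(s); 6 remain; assigned so far: [4]
unit clause [1] forces x1=T; simplify:
  satisfied 3 clause(s); 3 remain; assigned so far: [1, 4]

Answer: 3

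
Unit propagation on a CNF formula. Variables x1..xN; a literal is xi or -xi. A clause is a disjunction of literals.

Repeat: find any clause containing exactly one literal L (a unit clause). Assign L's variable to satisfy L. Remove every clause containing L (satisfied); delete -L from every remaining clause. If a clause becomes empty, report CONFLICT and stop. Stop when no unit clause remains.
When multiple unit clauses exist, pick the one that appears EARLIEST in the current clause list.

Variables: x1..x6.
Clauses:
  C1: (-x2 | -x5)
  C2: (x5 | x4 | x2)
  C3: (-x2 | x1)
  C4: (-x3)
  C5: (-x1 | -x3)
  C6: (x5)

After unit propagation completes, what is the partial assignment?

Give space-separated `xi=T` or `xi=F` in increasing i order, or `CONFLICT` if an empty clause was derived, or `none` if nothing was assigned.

Answer: x2=F x3=F x5=T

Derivation:
unit clause [-3] forces x3=F; simplify:
  satisfied 2 clause(s); 4 remain; assigned so far: [3]
unit clause [5] forces x5=T; simplify:
  drop -5 from [-2, -5] -> [-2]
  satisfied 2 clause(s); 2 remain; assigned so far: [3, 5]
unit clause [-2] forces x2=F; simplify:
  satisfied 2 clause(s); 0 remain; assigned so far: [2, 3, 5]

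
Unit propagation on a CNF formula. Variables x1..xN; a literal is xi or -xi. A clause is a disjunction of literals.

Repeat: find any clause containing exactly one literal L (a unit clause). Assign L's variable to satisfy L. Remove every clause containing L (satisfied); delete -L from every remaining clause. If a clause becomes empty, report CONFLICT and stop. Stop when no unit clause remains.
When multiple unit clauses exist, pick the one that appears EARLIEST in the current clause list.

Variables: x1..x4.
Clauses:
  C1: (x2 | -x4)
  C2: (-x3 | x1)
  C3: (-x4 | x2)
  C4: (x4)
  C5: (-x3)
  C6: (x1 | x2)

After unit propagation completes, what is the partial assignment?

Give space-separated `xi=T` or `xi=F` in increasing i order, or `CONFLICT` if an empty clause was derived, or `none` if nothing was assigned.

unit clause [4] forces x4=T; simplify:
  drop -4 from [2, -4] -> [2]
  drop -4 from [-4, 2] -> [2]
  satisfied 1 clause(s); 5 remain; assigned so far: [4]
unit clause [2] forces x2=T; simplify:
  satisfied 3 clause(s); 2 remain; assigned so far: [2, 4]
unit clause [-3] forces x3=F; simplify:
  satisfied 2 clause(s); 0 remain; assigned so far: [2, 3, 4]

Answer: x2=T x3=F x4=T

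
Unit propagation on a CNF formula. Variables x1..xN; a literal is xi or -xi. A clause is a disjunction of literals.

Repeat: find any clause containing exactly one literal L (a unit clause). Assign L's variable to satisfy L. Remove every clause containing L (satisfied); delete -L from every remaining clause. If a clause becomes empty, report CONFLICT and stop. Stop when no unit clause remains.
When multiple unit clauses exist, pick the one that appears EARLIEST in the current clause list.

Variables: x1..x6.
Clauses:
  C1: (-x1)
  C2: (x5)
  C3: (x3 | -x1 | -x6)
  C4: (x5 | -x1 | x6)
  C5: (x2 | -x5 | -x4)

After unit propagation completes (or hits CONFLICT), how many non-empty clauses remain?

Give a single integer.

unit clause [-1] forces x1=F; simplify:
  satisfied 3 clause(s); 2 remain; assigned so far: [1]
unit clause [5] forces x5=T; simplify:
  drop -5 from [2, -5, -4] -> [2, -4]
  satisfied 1 clause(s); 1 remain; assigned so far: [1, 5]

Answer: 1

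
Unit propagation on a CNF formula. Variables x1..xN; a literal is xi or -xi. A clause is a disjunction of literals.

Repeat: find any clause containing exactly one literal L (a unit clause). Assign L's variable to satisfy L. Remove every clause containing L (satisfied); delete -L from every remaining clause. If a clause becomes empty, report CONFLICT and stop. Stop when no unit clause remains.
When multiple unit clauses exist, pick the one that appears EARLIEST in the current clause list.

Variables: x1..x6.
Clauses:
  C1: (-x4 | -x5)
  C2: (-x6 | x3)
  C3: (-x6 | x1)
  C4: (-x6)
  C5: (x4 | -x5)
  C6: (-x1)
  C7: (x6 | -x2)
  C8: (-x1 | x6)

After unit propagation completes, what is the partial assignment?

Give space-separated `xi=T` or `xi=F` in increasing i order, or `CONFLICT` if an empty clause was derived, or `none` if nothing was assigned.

Answer: x1=F x2=F x6=F

Derivation:
unit clause [-6] forces x6=F; simplify:
  drop 6 from [6, -2] -> [-2]
  drop 6 from [-1, 6] -> [-1]
  satisfied 3 clause(s); 5 remain; assigned so far: [6]
unit clause [-1] forces x1=F; simplify:
  satisfied 2 clause(s); 3 remain; assigned so far: [1, 6]
unit clause [-2] forces x2=F; simplify:
  satisfied 1 clause(s); 2 remain; assigned so far: [1, 2, 6]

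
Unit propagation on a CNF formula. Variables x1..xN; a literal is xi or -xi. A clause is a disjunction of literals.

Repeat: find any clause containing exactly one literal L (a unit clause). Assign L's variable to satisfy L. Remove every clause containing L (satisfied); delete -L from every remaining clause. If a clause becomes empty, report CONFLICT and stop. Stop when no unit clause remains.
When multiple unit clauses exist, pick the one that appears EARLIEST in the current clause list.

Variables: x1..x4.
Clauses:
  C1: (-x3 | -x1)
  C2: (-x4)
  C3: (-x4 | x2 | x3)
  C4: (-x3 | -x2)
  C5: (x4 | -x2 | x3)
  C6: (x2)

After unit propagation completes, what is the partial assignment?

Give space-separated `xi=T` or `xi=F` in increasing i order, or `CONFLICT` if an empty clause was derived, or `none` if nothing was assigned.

Answer: CONFLICT

Derivation:
unit clause [-4] forces x4=F; simplify:
  drop 4 from [4, -2, 3] -> [-2, 3]
  satisfied 2 clause(s); 4 remain; assigned so far: [4]
unit clause [2] forces x2=T; simplify:
  drop -2 from [-3, -2] -> [-3]
  drop -2 from [-2, 3] -> [3]
  satisfied 1 clause(s); 3 remain; assigned so far: [2, 4]
unit clause [-3] forces x3=F; simplify:
  drop 3 from [3] -> [] (empty!)
  satisfied 2 clause(s); 1 remain; assigned so far: [2, 3, 4]
CONFLICT (empty clause)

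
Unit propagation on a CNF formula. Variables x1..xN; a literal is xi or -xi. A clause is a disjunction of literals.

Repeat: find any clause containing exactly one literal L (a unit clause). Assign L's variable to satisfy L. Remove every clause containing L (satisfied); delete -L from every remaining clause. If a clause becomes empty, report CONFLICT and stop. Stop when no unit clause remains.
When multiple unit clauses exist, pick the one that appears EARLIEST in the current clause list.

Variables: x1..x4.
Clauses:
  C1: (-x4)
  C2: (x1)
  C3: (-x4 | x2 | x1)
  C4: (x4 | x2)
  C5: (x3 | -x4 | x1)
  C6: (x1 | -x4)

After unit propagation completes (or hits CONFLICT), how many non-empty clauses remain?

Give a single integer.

unit clause [-4] forces x4=F; simplify:
  drop 4 from [4, 2] -> [2]
  satisfied 4 clause(s); 2 remain; assigned so far: [4]
unit clause [1] forces x1=T; simplify:
  satisfied 1 clause(s); 1 remain; assigned so far: [1, 4]
unit clause [2] forces x2=T; simplify:
  satisfied 1 clause(s); 0 remain; assigned so far: [1, 2, 4]

Answer: 0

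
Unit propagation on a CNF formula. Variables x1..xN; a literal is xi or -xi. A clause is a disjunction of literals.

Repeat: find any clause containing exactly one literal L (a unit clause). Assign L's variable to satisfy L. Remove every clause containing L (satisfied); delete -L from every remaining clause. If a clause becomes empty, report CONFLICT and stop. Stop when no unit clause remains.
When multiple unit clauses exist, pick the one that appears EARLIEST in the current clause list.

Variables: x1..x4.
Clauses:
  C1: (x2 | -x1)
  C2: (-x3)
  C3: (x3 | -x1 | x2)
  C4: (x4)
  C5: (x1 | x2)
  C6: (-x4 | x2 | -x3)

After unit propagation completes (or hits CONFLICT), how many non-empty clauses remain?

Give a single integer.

unit clause [-3] forces x3=F; simplify:
  drop 3 from [3, -1, 2] -> [-1, 2]
  satisfied 2 clause(s); 4 remain; assigned so far: [3]
unit clause [4] forces x4=T; simplify:
  satisfied 1 clause(s); 3 remain; assigned so far: [3, 4]

Answer: 3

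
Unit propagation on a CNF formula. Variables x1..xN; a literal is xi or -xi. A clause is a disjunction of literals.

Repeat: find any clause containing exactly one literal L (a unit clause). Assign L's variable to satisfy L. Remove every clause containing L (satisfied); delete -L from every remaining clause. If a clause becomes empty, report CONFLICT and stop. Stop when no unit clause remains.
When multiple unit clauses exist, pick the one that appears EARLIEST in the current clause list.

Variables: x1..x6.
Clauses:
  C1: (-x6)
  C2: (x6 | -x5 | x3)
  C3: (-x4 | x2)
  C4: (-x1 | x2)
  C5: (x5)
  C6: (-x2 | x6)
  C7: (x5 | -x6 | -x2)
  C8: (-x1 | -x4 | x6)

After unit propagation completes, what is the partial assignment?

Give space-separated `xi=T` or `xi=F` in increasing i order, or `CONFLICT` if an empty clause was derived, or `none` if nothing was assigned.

Answer: x1=F x2=F x3=T x4=F x5=T x6=F

Derivation:
unit clause [-6] forces x6=F; simplify:
  drop 6 from [6, -5, 3] -> [-5, 3]
  drop 6 from [-2, 6] -> [-2]
  drop 6 from [-1, -4, 6] -> [-1, -4]
  satisfied 2 clause(s); 6 remain; assigned so far: [6]
unit clause [5] forces x5=T; simplify:
  drop -5 from [-5, 3] -> [3]
  satisfied 1 clause(s); 5 remain; assigned so far: [5, 6]
unit clause [3] forces x3=T; simplify:
  satisfied 1 clause(s); 4 remain; assigned so far: [3, 5, 6]
unit clause [-2] forces x2=F; simplify:
  drop 2 from [-4, 2] -> [-4]
  drop 2 from [-1, 2] -> [-1]
  satisfied 1 clause(s); 3 remain; assigned so far: [2, 3, 5, 6]
unit clause [-4] forces x4=F; simplify:
  satisfied 2 clause(s); 1 remain; assigned so far: [2, 3, 4, 5, 6]
unit clause [-1] forces x1=F; simplify:
  satisfied 1 clause(s); 0 remain; assigned so far: [1, 2, 3, 4, 5, 6]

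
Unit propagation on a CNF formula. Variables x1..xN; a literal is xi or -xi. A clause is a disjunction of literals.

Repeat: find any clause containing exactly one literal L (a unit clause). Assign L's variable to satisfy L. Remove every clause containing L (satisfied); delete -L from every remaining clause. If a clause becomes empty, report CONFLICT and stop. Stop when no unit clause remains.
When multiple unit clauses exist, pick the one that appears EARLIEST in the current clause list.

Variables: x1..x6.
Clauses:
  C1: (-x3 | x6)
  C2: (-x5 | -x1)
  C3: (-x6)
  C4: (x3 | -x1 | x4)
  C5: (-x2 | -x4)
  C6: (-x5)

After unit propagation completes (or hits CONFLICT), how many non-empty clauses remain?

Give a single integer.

Answer: 2

Derivation:
unit clause [-6] forces x6=F; simplify:
  drop 6 from [-3, 6] -> [-3]
  satisfied 1 clause(s); 5 remain; assigned so far: [6]
unit clause [-3] forces x3=F; simplify:
  drop 3 from [3, -1, 4] -> [-1, 4]
  satisfied 1 clause(s); 4 remain; assigned so far: [3, 6]
unit clause [-5] forces x5=F; simplify:
  satisfied 2 clause(s); 2 remain; assigned so far: [3, 5, 6]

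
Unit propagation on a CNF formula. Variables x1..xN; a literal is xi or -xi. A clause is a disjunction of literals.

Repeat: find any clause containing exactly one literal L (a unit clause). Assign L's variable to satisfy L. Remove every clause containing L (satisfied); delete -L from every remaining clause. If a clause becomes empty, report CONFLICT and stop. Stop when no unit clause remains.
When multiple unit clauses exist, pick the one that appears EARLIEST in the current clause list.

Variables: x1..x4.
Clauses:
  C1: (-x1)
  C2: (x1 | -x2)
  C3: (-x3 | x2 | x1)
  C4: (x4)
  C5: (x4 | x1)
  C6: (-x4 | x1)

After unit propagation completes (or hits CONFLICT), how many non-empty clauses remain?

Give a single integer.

Answer: 0

Derivation:
unit clause [-1] forces x1=F; simplify:
  drop 1 from [1, -2] -> [-2]
  drop 1 from [-3, 2, 1] -> [-3, 2]
  drop 1 from [4, 1] -> [4]
  drop 1 from [-4, 1] -> [-4]
  satisfied 1 clause(s); 5 remain; assigned so far: [1]
unit clause [-2] forces x2=F; simplify:
  drop 2 from [-3, 2] -> [-3]
  satisfied 1 clause(s); 4 remain; assigned so far: [1, 2]
unit clause [-3] forces x3=F; simplify:
  satisfied 1 clause(s); 3 remain; assigned so far: [1, 2, 3]
unit clause [4] forces x4=T; simplify:
  drop -4 from [-4] -> [] (empty!)
  satisfied 2 clause(s); 1 remain; assigned so far: [1, 2, 3, 4]
CONFLICT (empty clause)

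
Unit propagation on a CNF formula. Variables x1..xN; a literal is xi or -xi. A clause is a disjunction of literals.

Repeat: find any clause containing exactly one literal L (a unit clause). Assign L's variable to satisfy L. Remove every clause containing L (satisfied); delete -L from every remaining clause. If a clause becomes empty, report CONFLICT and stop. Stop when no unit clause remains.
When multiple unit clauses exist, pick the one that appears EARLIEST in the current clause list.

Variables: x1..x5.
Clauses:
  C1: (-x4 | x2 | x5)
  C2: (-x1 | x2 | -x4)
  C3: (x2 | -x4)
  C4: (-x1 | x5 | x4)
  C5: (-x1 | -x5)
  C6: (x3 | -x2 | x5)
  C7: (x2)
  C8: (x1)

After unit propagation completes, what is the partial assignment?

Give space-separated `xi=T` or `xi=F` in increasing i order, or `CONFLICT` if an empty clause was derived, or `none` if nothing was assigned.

Answer: x1=T x2=T x3=T x4=T x5=F

Derivation:
unit clause [2] forces x2=T; simplify:
  drop -2 from [3, -2, 5] -> [3, 5]
  satisfied 4 clause(s); 4 remain; assigned so far: [2]
unit clause [1] forces x1=T; simplify:
  drop -1 from [-1, 5, 4] -> [5, 4]
  drop -1 from [-1, -5] -> [-5]
  satisfied 1 clause(s); 3 remain; assigned so far: [1, 2]
unit clause [-5] forces x5=F; simplify:
  drop 5 from [5, 4] -> [4]
  drop 5 from [3, 5] -> [3]
  satisfied 1 clause(s); 2 remain; assigned so far: [1, 2, 5]
unit clause [4] forces x4=T; simplify:
  satisfied 1 clause(s); 1 remain; assigned so far: [1, 2, 4, 5]
unit clause [3] forces x3=T; simplify:
  satisfied 1 clause(s); 0 remain; assigned so far: [1, 2, 3, 4, 5]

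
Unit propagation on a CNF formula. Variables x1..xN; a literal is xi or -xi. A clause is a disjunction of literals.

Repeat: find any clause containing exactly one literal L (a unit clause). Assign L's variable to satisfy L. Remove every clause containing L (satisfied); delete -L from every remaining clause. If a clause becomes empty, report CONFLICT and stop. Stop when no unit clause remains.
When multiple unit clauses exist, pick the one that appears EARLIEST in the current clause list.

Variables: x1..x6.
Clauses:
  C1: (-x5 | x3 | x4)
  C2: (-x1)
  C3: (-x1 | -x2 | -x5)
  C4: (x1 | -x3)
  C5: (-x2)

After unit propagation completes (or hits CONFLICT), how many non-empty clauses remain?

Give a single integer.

Answer: 1

Derivation:
unit clause [-1] forces x1=F; simplify:
  drop 1 from [1, -3] -> [-3]
  satisfied 2 clause(s); 3 remain; assigned so far: [1]
unit clause [-3] forces x3=F; simplify:
  drop 3 from [-5, 3, 4] -> [-5, 4]
  satisfied 1 clause(s); 2 remain; assigned so far: [1, 3]
unit clause [-2] forces x2=F; simplify:
  satisfied 1 clause(s); 1 remain; assigned so far: [1, 2, 3]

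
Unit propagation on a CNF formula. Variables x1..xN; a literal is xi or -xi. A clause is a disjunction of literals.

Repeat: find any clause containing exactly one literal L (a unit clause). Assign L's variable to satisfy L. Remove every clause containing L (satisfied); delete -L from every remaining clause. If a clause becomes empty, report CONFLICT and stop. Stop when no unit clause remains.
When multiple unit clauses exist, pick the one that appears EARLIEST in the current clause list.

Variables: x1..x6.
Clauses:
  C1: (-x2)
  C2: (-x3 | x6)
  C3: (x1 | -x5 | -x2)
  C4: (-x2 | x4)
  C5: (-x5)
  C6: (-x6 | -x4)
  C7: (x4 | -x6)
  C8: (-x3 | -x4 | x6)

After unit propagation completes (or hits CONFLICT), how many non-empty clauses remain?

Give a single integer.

Answer: 4

Derivation:
unit clause [-2] forces x2=F; simplify:
  satisfied 3 clause(s); 5 remain; assigned so far: [2]
unit clause [-5] forces x5=F; simplify:
  satisfied 1 clause(s); 4 remain; assigned so far: [2, 5]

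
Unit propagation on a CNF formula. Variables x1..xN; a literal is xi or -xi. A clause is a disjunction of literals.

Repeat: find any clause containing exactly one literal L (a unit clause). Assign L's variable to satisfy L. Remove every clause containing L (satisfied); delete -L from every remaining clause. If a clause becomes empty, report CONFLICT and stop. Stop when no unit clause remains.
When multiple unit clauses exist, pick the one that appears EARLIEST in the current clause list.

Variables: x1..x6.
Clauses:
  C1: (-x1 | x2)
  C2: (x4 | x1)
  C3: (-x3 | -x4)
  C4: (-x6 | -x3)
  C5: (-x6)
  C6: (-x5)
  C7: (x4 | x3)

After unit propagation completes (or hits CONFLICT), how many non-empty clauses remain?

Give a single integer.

unit clause [-6] forces x6=F; simplify:
  satisfied 2 clause(s); 5 remain; assigned so far: [6]
unit clause [-5] forces x5=F; simplify:
  satisfied 1 clause(s); 4 remain; assigned so far: [5, 6]

Answer: 4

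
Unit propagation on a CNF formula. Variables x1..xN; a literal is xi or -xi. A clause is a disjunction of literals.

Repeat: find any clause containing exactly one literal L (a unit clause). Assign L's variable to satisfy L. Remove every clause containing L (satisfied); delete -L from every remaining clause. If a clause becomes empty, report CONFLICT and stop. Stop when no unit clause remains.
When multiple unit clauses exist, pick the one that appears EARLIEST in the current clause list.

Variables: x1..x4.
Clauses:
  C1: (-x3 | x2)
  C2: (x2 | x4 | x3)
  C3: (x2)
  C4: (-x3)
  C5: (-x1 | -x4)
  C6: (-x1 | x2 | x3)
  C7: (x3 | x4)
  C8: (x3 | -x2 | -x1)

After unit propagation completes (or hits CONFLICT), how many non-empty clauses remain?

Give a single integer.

unit clause [2] forces x2=T; simplify:
  drop -2 from [3, -2, -1] -> [3, -1]
  satisfied 4 clause(s); 4 remain; assigned so far: [2]
unit clause [-3] forces x3=F; simplify:
  drop 3 from [3, 4] -> [4]
  drop 3 from [3, -1] -> [-1]
  satisfied 1 clause(s); 3 remain; assigned so far: [2, 3]
unit clause [4] forces x4=T; simplify:
  drop -4 from [-1, -4] -> [-1]
  satisfied 1 clause(s); 2 remain; assigned so far: [2, 3, 4]
unit clause [-1] forces x1=F; simplify:
  satisfied 2 clause(s); 0 remain; assigned so far: [1, 2, 3, 4]

Answer: 0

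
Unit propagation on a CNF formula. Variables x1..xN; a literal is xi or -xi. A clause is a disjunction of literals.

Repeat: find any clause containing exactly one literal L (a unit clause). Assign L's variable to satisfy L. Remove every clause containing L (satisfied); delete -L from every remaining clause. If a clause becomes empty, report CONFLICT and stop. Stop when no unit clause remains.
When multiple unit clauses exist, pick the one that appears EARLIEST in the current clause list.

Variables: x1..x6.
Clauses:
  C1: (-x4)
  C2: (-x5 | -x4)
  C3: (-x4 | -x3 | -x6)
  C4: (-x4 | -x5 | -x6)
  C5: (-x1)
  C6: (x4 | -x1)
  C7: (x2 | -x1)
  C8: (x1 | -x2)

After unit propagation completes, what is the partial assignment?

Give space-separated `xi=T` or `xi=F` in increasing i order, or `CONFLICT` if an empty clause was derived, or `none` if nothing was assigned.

unit clause [-4] forces x4=F; simplify:
  drop 4 from [4, -1] -> [-1]
  satisfied 4 clause(s); 4 remain; assigned so far: [4]
unit clause [-1] forces x1=F; simplify:
  drop 1 from [1, -2] -> [-2]
  satisfied 3 clause(s); 1 remain; assigned so far: [1, 4]
unit clause [-2] forces x2=F; simplify:
  satisfied 1 clause(s); 0 remain; assigned so far: [1, 2, 4]

Answer: x1=F x2=F x4=F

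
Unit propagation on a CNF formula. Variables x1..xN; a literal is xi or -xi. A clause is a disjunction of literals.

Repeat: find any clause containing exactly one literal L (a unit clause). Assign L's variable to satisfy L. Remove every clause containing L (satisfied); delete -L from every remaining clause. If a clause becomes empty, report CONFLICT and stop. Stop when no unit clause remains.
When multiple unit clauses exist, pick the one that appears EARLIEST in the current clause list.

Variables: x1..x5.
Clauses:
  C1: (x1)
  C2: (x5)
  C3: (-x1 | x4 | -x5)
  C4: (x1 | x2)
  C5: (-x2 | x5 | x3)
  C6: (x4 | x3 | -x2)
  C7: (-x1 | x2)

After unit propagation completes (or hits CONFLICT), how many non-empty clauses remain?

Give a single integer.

Answer: 0

Derivation:
unit clause [1] forces x1=T; simplify:
  drop -1 from [-1, 4, -5] -> [4, -5]
  drop -1 from [-1, 2] -> [2]
  satisfied 2 clause(s); 5 remain; assigned so far: [1]
unit clause [5] forces x5=T; simplify:
  drop -5 from [4, -5] -> [4]
  satisfied 2 clause(s); 3 remain; assigned so far: [1, 5]
unit clause [4] forces x4=T; simplify:
  satisfied 2 clause(s); 1 remain; assigned so far: [1, 4, 5]
unit clause [2] forces x2=T; simplify:
  satisfied 1 clause(s); 0 remain; assigned so far: [1, 2, 4, 5]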